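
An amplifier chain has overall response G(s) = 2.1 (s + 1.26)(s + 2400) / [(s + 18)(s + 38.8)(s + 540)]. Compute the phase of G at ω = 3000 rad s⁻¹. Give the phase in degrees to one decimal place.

∠(j3000 + 1.26) = arctan(3000/1.26) = 89.98°
∠(j3000 + 2400) = arctan(3000/2400) = 51.34°
∠(j3000 + 18) = arctan(3000/18) = 89.66°
∠(j3000 + 38.8) = arctan(3000/38.8) = 89.26°
∠(j3000 + 540) = arctan(3000/540) = 79.80°
∠G(j3000) = 89.98° + 51.34° − (89.66° + 89.26° + 79.80°) = -117.40°

-117.4°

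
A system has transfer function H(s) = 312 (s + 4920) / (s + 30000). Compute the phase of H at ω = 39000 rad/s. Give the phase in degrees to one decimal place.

∠(j39000 + 4920) = arctan(39000/4920) = 82.81°
∠(j39000 + 30000) = arctan(39000/30000) = 52.43°
∠H(j39000) = 82.81° − 52.43° = 30.38°

30.4 deg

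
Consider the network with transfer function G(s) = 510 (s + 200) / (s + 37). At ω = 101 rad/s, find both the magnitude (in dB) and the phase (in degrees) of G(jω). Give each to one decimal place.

|G| = 60.5 dB, ∠G = -43.1°

|j101 + 200| = √(101² + 200²) = 224.1
|j101 + 37| = √(101² + 37²) = 107.6
|G(j101)| = 510 × 224.1 / 107.6 = 1062.3
20 log₁₀(1062.3) = 60.53 dB
∠(j101 + 200) = arctan(101/200) = 26.79°
∠(j101 + 37) = arctan(101/37) = 69.88°
∠G(j101) = 26.79° − 69.88° = -43.09°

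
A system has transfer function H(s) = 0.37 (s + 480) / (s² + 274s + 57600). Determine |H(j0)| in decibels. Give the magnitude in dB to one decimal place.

H(0) = 0.37 × 480 / 57600 = 0.0030833
20 log₁₀(0.0030833) = -50.22 dB

-50.2 dB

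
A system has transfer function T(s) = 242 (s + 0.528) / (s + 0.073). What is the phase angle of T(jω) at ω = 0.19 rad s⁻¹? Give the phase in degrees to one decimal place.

-49.2°

∠(j0.19 + 0.528) = arctan(0.19/0.528) = 19.79°
∠(j0.19 + 0.073) = arctan(0.19/0.073) = 68.98°
∠T(j0.19) = 19.79° − 68.98° = -49.19°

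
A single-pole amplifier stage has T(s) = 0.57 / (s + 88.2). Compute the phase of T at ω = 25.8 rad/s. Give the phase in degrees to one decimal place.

-16.3°

∠(j25.8 + 88.2) = arctan(25.8/88.2) = 16.31°
∠T(j25.8) = −16.31° = -16.31°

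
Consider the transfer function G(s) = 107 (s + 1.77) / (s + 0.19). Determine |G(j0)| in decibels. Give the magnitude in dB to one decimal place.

G(0) = 107 × 1.77 / 0.19 = 996.79
20 log₁₀(996.79) = 59.97 dB

60.0 dB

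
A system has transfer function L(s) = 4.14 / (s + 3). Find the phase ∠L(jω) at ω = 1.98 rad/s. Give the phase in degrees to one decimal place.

-33.4 deg

∠(j1.98 + 3) = arctan(1.98/3) = 33.42°
∠L(j1.98) = −33.42° = -33.42°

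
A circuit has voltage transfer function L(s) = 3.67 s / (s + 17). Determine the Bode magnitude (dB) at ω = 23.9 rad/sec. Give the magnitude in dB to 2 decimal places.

|j23.9| = 23.9
|j23.9 + 17| = √(23.9² + 17²) = 29.33
|L(j23.9)| = 3.67 × 23.9 / 29.33 = 2.9906
20 log₁₀(2.9906) = 9.515 dB

9.52 dB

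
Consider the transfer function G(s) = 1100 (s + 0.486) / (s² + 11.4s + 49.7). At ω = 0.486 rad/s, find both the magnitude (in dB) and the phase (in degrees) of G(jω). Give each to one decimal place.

|G| = 23.6 dB, ∠G = 38.6 deg

|j0.486 + 0.486| = √(0.486² + 0.486²) = 0.6873
|(j0.486)² + 11.4(j0.486) + 49.7| = |49.464 + j5.5404| = 49.77
|G(j0.486)| = 1100 × 0.6873 / 49.77 = 15.19
20 log₁₀(15.19) = 23.63 dB
∠(j0.486 + 0.486) = arctan(0.486/0.486) = 45.00°
∠[(j0.486)² + 11.4(j0.486) + 49.7] = ∠[49.464 + j5.5404] = 6.39°
∠G(j0.486) = 45.00° − 6.39° = 38.61°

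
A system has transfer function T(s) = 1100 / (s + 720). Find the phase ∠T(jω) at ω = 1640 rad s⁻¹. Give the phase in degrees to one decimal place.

∠(j1640 + 720) = arctan(1640/720) = 66.30°
∠T(j1640) = −66.30° = -66.30°

-66.3°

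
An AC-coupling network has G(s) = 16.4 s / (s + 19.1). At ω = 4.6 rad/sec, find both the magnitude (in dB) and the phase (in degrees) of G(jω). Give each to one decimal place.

|j4.6| = 4.6
|j4.6 + 19.1| = √(4.6² + 19.1²) = 19.65
|G(j4.6)| = 16.4 × 4.6 / 19.65 = 3.8399
20 log₁₀(3.8399) = 11.69 dB
∠(j4.6) = 90.00°
∠(j4.6 + 19.1) = arctan(4.6/19.1) = 13.54°
∠G(j4.6) = 90.00° − 13.54° = 76.46°

|G| = 11.7 dB, ∠G = 76.5°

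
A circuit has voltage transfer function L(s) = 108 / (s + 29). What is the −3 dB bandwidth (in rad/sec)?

29 rad/sec

For a single-pole low-pass, the −3 dB point is at the pole: ω = 29 rad/sec.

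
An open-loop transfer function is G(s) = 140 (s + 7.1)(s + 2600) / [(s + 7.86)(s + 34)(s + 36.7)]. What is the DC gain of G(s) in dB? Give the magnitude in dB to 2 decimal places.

48.42 dB

G(0) = 140 × 7.1 × 2600 / (7.86 × 34 × 36.7) = 263.51
20 log₁₀(263.51) = 48.416 dB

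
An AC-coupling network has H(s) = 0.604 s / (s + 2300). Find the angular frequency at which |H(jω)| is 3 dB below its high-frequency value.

2300 rad/s

For a single-pole high-pass, the −3 dB point is at the pole: ω = 2300 rad/s.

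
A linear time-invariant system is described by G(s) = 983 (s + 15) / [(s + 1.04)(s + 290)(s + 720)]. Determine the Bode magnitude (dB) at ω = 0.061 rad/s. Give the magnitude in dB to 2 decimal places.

-23.38 dB

|j0.061 + 15| = √(0.061² + 15²) = 15
|j0.061 + 1.04| = √(0.061² + 1.04²) = 1.042
|j0.061 + 290| = √(0.061² + 290²) = 290
|j0.061 + 720| = √(0.061² + 720²) = 720
|G(j0.061)| = 983 × 15 / (1.042 × 290 × 720) = 0.067786
20 log₁₀(0.067786) = -23.377 dB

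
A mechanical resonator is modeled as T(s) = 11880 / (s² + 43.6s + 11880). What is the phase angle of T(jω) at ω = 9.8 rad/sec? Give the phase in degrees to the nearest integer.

∠[(j9.8)² + 43.6(j9.8) + 11880] = ∠[11784 + j427.28] = 2.08°
∠T(j9.8) = −2.08° = -2.08°

-2°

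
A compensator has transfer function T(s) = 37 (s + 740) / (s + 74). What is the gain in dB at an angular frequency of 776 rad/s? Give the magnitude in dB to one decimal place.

34.1 dB

|j776 + 740| = √(776² + 740²) = 1072
|j776 + 74| = √(776² + 74²) = 779.5
|T(j776)| = 37 × 1072 / 779.5 = 50.896
20 log₁₀(50.896) = 34.13 dB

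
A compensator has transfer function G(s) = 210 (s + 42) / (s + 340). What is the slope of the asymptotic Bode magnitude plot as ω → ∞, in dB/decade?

With 1 zero and 1 pole, the high-frequency asymptotic slope is 20 × (1 − 1) = 0 dB/decade.

0 dB/decade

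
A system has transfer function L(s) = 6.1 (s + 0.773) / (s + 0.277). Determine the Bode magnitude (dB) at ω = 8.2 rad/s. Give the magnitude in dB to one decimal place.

|j8.2 + 0.773| = √(8.2² + 0.773²) = 8.236
|j8.2 + 0.277| = √(8.2² + 0.277²) = 8.205
|L(j8.2)| = 6.1 × 8.236 / 8.205 = 6.1236
20 log₁₀(6.1236) = 15.74 dB

15.7 dB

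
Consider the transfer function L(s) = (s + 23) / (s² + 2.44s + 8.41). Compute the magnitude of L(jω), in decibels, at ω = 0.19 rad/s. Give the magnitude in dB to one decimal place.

8.8 dB

|j0.19 + 23| = √(0.19² + 23²) = 23
|(j0.19)² + 2.44(j0.19) + 8.41| = |8.3739 + j0.4636| = 8.387
|L(j0.19)| = 1 × 23 / 8.387 = 2.7425
20 log₁₀(2.7425) = 8.76 dB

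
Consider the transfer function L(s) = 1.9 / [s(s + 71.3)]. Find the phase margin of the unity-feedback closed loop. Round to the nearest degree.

Gain crossover: |L(jω)| = 1 at ω ≈ 0.0266 rad/s.
∠L(j0.0266) = −90° − arctan(0.0266/71.3) ≈ -90.02°
PM = 180° + (-90.02°) = 89.98°

90°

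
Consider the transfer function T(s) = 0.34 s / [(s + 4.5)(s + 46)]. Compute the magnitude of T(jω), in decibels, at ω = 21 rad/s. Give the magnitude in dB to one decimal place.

-43.6 dB

|j21| = 21
|j21 + 4.5| = √(21² + 4.5²) = 21.48
|j21 + 46| = √(21² + 46²) = 50.57
|T(j21)| = 0.34 × 21 / (21.48 × 50.57) = 0.0065745
20 log₁₀(0.0065745) = -43.64 dB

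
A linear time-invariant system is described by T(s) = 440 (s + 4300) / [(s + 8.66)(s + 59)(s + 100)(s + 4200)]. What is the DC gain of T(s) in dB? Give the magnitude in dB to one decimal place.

T(0) = 440 × 4300 / (8.66 × 59 × 100 × 4200) = 0.0088166
20 log₁₀(0.0088166) = -41.09 dB

-41.1 dB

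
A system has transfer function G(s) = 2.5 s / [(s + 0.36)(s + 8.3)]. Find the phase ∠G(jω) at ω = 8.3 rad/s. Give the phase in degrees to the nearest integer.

∠(j8.3) = 90.00°
∠(j8.3 + 0.36) = arctan(8.3/0.36) = 87.52°
∠(j8.3 + 8.3) = arctan(8.3/8.3) = 45.00°
∠G(j8.3) = 90.00° − (87.52° + 45.00°) = -42.52°

-43 deg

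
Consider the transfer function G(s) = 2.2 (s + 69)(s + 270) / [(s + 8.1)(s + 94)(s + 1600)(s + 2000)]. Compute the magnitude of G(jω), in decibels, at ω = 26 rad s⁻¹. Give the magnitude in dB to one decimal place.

|j26 + 69| = √(26² + 69²) = 73.74
|j26 + 270| = √(26² + 270²) = 271.2
|j26 + 8.1| = √(26² + 8.1²) = 27.23
|j26 + 94| = √(26² + 94²) = 97.53
|j26 + 1600| = √(26² + 1600²) = 1600
|j26 + 2000| = √(26² + 2000²) = 2000
|G(j26)| = 2.2 × 73.74 × 271.2 / (27.23 × 97.53 × 1600 × 2000) = 5.1761e-06
20 log₁₀(5.1761e-06) = -105.72 dB

-105.7 dB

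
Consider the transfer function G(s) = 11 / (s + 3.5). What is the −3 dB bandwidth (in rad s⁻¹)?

For a single-pole low-pass, the −3 dB point is at the pole: ω = 3.5 rad s⁻¹.

3.5 rad s⁻¹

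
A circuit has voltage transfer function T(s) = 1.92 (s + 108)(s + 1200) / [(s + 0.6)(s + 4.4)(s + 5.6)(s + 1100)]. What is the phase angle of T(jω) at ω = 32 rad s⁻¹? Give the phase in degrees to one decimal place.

∠(j32 + 108) = arctan(32/108) = 16.50°
∠(j32 + 1200) = arctan(32/1200) = 1.53°
∠(j32 + 0.6) = arctan(32/0.6) = 88.93°
∠(j32 + 4.4) = arctan(32/4.4) = 82.17°
∠(j32 + 5.6) = arctan(32/5.6) = 80.07°
∠(j32 + 1100) = arctan(32/1100) = 1.67°
∠T(j32) = 16.50° + 1.53° − (88.93° + 82.17° + 80.07° + 1.67°) = -234.80°

-234.8°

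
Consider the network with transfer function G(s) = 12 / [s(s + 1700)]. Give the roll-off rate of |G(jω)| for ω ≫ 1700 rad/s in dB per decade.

With 0 zeros and 2 poles, the high-frequency asymptotic slope is 20 × (0 − 2) = -40 dB/decade.

-40 dB/decade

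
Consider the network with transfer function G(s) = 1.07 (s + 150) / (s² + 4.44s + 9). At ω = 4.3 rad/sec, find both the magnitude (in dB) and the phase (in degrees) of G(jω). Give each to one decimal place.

|G| = 17.5 dB, ∠G = -114.8°

|j4.3 + 150| = √(4.3² + 150²) = 150.1
|(j4.3)² + 4.44(j4.3) + 9| = |-9.49 + j19.092| = 21.32
|G(j4.3)| = 1.07 × 150.1 / 21.32 = 7.5311
20 log₁₀(7.5311) = 17.54 dB
∠(j4.3 + 150) = arctan(4.3/150) = 1.64°
∠[(j4.3)² + 4.44(j4.3) + 9] = ∠[-9.49 + j19.092] = 116.43°
∠G(j4.3) = 1.64° − 116.43° = -114.79°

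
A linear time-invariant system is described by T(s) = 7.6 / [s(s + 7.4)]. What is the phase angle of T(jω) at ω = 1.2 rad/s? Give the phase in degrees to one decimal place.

-99.2 deg

∠(j1.2 + 7.4) = arctan(1.2/7.4) = 9.21°
∠(j1.2) = 90.00°
∠T(j1.2) = − (9.21° + 90.00°) = -99.21°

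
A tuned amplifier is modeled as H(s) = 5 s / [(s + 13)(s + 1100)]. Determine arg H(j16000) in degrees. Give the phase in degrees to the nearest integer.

∠(j16000) = 90.00°
∠(j16000 + 13) = arctan(16000/13) = 89.95°
∠(j16000 + 1100) = arctan(16000/1100) = 86.07°
∠H(j16000) = 90.00° − (89.95° + 86.07°) = -86.02°

-86°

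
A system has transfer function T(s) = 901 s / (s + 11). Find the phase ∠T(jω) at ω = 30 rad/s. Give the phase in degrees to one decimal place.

20.1°

∠(j30) = 90.00°
∠(j30 + 11) = arctan(30/11) = 69.86°
∠T(j30) = 90.00° − 69.86° = 20.14°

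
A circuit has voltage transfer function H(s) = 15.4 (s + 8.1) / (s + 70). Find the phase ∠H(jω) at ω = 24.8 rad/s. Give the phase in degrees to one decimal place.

∠(j24.8 + 8.1) = arctan(24.8/8.1) = 71.91°
∠(j24.8 + 70) = arctan(24.8/70) = 19.51°
∠H(j24.8) = 71.91° − 19.51° = 52.40°

52.4°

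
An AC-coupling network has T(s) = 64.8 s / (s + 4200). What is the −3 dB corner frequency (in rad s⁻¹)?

For a single-pole high-pass, the −3 dB point is at the pole: ω = 4200 rad s⁻¹.

4200 rad s⁻¹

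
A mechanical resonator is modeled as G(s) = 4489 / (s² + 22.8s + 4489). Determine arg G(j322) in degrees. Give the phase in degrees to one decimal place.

∠[(j322)² + 22.8(j322) + 4489] = ∠[-99195 + j7341.6] = 175.77°
∠G(j322) = −175.77° = -175.77°

-175.8°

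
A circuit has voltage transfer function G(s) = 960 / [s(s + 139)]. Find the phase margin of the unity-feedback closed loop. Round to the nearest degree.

Gain crossover: |G(jω)| = 1 at ω ≈ 6.9 rad s⁻¹.
∠G(j6.9) = −90° − arctan(6.9/139) ≈ -92.84°
PM = 180° + (-92.84°) = 87.16°

87°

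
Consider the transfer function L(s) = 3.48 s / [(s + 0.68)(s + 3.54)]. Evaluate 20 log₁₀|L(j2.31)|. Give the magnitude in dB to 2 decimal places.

-2.05 dB

|j2.31| = 2.31
|j2.31 + 0.68| = √(2.31² + 0.68²) = 2.408
|j2.31 + 3.54| = √(2.31² + 3.54²) = 4.227
|L(j2.31)| = 3.48 × 2.31 / (2.408 × 4.227) = 0.78977
20 log₁₀(0.78977) = -2.050 dB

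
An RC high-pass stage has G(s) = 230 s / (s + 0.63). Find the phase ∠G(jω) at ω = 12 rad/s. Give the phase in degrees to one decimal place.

3.0°

∠(j12) = 90.00°
∠(j12 + 0.63) = arctan(12/0.63) = 86.99°
∠G(j12) = 90.00° − 86.99° = 3.01°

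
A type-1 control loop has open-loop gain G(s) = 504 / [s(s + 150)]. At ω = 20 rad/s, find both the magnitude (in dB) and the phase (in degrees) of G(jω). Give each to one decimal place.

|j20 + 150| = √(20² + 150²) = 151.3
|j20| = 20
|G(j20)| = 504 / (151.3 × 20) = 0.16653
20 log₁₀(0.16653) = -15.57 dB
∠(j20 + 150) = arctan(20/150) = 7.59°
∠(j20) = 90.00°
∠G(j20) = − (7.59° + 90.00°) = -97.59°

|G| = -15.6 dB, ∠G = -97.6°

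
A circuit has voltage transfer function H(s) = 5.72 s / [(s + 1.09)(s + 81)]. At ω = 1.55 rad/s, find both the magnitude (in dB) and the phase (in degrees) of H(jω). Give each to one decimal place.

|j1.55| = 1.55
|j1.55 + 1.09| = √(1.55² + 1.09²) = 1.895
|j1.55 + 81| = √(1.55² + 81²) = 81.01
|H(j1.55)| = 5.72 × 1.55 / (1.895 × 81.01) = 0.057754
20 log₁₀(0.057754) = -24.77 dB
∠(j1.55) = 90.00°
∠(j1.55 + 1.09) = arctan(1.55/1.09) = 54.88°
∠(j1.55 + 81) = arctan(1.55/81) = 1.10°
∠H(j1.55) = 90.00° − (54.88° + 1.10°) = 34.02°

|H| = -24.8 dB, ∠H = 34.0°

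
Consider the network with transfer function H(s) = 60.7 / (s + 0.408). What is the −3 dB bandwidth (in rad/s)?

0.408 rad/s

For a single-pole low-pass, the −3 dB point is at the pole: ω = 0.408 rad/s.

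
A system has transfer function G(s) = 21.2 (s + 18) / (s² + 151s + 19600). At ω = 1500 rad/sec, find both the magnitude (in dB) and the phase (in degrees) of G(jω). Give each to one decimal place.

|j1500 + 18| = √(1500² + 18²) = 1500
|(j1500)² + 151(j1500) + 19600| = |-2.2304e+06 + j2.265e+05| = 2.242e+06
|G(j1500)| = 21.2 × 1500 / 2.242e+06 = 0.014186
20 log₁₀(0.014186) = -36.96 dB
∠(j1500 + 18) = arctan(1500/18) = 89.31°
∠[(j1500)² + 151(j1500) + 19600] = ∠[-2.2304e+06 + j2.265e+05] = 174.20°
∠G(j1500) = 89.31° − 174.20° = -84.89°

|G| = -37.0 dB, ∠G = -84.9 deg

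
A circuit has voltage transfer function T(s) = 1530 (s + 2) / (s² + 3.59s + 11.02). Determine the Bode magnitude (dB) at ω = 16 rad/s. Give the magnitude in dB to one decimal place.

|j16 + 2| = √(16² + 2²) = 16.12
|(j16)² + 3.59(j16) + 11.02| = |-244.98 + j57.44| = 251.6
|T(j16)| = 1530 × 16.12 / 251.6 = 98.045
20 log₁₀(98.045) = 39.83 dB

39.8 dB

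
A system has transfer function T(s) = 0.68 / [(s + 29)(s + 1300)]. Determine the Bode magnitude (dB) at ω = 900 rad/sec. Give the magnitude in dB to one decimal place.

|j900 + 29| = √(900² + 29²) = 900.5
|j900 + 1300| = √(900² + 1300²) = 1581
|T(j900)| = 0.68 / (900.5 × 1581) = 4.7761e-07
20 log₁₀(4.7761e-07) = -126.42 dB

-126.4 dB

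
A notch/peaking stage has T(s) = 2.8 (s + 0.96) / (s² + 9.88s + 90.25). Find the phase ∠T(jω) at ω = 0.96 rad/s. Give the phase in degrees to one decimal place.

∠(j0.96 + 0.96) = arctan(0.96/0.96) = 45.00°
∠[(j0.96)² + 9.88(j0.96) + 90.25] = ∠[89.328 + j9.4848] = 6.06°
∠T(j0.96) = 45.00° − 6.06° = 38.94°

38.9°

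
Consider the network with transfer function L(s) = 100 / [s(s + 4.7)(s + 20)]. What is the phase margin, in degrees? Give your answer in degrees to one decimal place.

74.6 deg

Gain crossover: |L(jω)| = 1 at ω ≈ 1.04 rad/s.
∠L(j1.04) = −90° − arctan(1.04/4.7) − arctan(1.04/20) ≈ -105.42°
PM = 180° + (-105.42°) = 74.58°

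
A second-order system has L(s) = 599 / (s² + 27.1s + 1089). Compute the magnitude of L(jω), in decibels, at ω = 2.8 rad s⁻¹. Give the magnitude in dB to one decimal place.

-5.2 dB

|(j2.8)² + 27.1(j2.8) + 1089| = |1081.2 + j75.88| = 1084
|L(j2.8)| = 599 / 1084 = 0.55268
20 log₁₀(0.55268) = -5.15 dB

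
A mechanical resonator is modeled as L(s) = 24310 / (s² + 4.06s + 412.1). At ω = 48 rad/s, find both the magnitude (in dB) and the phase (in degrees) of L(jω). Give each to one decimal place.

|(j48)² + 4.06(j48) + 412.1| = |-1891.9 + j194.88| = 1902
|L(j48)| = 24310 / 1902 = 12.782
20 log₁₀(12.782) = 22.13 dB
∠[(j48)² + 4.06(j48) + 412.1] = ∠[-1891.9 + j194.88] = 174.12°
∠L(j48) = −174.12° = -174.12°

|L| = 22.1 dB, ∠L = -174.1°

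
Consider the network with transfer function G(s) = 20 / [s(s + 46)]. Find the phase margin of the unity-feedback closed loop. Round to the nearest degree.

89°

Gain crossover: |G(jω)| = 1 at ω ≈ 0.435 rad/s.
∠G(j0.435) = −90° − arctan(0.435/46) ≈ -90.54°
PM = 180° + (-90.54°) = 89.46°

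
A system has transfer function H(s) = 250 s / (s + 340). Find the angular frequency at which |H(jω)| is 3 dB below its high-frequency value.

340 rad/s

For a single-pole high-pass, the −3 dB point is at the pole: ω = 340 rad/s.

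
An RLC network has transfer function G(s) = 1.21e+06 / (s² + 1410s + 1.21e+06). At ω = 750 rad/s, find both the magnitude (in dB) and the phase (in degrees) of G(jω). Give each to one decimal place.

|G| = -0.2 dB, ∠G = -58.5°

|(j750)² + 1410(j750) + 1.21e+06| = |6.475e+05 + j1.0575e+06| = 1.24e+06
|G(j750)| = 1.21e+06 / 1.24e+06 = 0.97582
20 log₁₀(0.97582) = -0.21 dB
∠[(j750)² + 1410(j750) + 1.21e+06] = ∠[6.475e+05 + j1.0575e+06] = 58.52°
∠G(j750) = −58.52° = -58.52°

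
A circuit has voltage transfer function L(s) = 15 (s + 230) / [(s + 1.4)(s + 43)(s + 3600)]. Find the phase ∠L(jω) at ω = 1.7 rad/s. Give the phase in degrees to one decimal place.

-52.4 deg

∠(j1.7 + 230) = arctan(1.7/230) = 0.42°
∠(j1.7 + 1.4) = arctan(1.7/1.4) = 50.53°
∠(j1.7 + 43) = arctan(1.7/43) = 2.26°
∠(j1.7 + 3600) = arctan(1.7/3600) = 0.03°
∠L(j1.7) = 0.42° − (50.53° + 2.26° + 0.03°) = -52.40°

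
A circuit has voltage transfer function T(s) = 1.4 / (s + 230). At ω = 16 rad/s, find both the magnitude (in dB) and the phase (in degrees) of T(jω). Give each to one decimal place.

|j16 + 230| = √(16² + 230²) = 230.6
|T(j16)| = 1.4 / 230.6 = 0.0060723
20 log₁₀(0.0060723) = -44.33 dB
∠(j16 + 230) = arctan(16/230) = 3.98°
∠T(j16) = −3.98° = -3.98°

|T| = -44.3 dB, ∠T = -4.0°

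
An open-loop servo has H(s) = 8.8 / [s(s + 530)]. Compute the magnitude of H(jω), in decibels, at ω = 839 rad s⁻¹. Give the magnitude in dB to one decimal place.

-99.5 dB

|j839 + 530| = √(839² + 530²) = 992.4
|j839| = 839
|H(j839)| = 8.8 / (992.4 × 839) = 1.0569e-05
20 log₁₀(1.0569e-05) = -99.52 dB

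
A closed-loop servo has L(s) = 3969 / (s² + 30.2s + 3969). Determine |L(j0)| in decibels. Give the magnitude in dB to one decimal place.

0.0 dB

L(0) = 3969 / 3969 = 1
20 log₁₀(1) = 0.00 dB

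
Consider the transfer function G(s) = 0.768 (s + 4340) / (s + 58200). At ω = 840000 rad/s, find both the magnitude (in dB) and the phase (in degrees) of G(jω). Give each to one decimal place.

|j840000 + 4340| = √(840000² + 4340²) = 8.4e+05
|j840000 + 58200| = √(840000² + 58200²) = 8.42e+05
|G(j840000)| = 0.768 × 8.4e+05 / 8.42e+05 = 0.76617
20 log₁₀(0.76617) = -2.31 dB
∠(j840000 + 4340) = arctan(840000/4340) = 89.70°
∠(j840000 + 58200) = arctan(840000/58200) = 86.04°
∠G(j840000) = 89.70° − 86.04° = 3.67°

|G| = -2.3 dB, ∠G = 3.7°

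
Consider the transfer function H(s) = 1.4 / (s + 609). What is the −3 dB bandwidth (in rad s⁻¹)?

For a single-pole low-pass, the −3 dB point is at the pole: ω = 609 rad s⁻¹.

609 rad s⁻¹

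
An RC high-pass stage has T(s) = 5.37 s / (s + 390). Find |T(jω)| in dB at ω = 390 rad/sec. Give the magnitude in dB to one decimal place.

11.6 dB

|j390| = 390
|j390 + 390| = √(390² + 390²) = 551.5
|T(j390)| = 5.37 × 390 / 551.5 = 3.7972
20 log₁₀(3.7972) = 11.59 dB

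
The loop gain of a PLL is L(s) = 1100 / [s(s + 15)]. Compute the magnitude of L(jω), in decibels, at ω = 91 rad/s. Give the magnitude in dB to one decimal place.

|j91 + 15| = √(91² + 15²) = 92.23
|j91| = 91
|L(j91)| = 1100 / (92.23 × 91) = 0.13107
20 log₁₀(0.13107) = -17.65 dB

-17.7 dB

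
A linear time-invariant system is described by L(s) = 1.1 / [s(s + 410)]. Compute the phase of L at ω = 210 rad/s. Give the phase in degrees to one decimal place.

∠(j210 + 410) = arctan(210/410) = 27.12°
∠(j210) = 90.00°
∠L(j210) = − (27.12° + 90.00°) = -117.12°

-117.1°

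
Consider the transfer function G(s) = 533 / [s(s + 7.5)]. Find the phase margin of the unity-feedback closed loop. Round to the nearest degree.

Gain crossover: |G(jω)| = 1 at ω ≈ 22.5 rad s⁻¹.
∠G(j22.5) = −90° − arctan(22.5/7.5) ≈ -161.55°
PM = 180° + (-161.55°) = 18.45°

18°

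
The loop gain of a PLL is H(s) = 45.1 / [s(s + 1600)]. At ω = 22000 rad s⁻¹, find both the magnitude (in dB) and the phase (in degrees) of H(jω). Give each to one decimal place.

|H| = -140.6 dB, ∠H = -175.8°

|j22000 + 1600| = √(22000² + 1600²) = 2.206e+04
|j22000| = 2.2e+04
|H(j22000)| = 45.1 / (2.206e+04 × 2.2e+04) = 9.2936e-08
20 log₁₀(9.2936e-08) = -140.64 dB
∠(j22000 + 1600) = arctan(22000/1600) = 85.84°
∠(j22000) = 90.00°
∠H(j22000) = − (85.84° + 90.00°) = -175.84°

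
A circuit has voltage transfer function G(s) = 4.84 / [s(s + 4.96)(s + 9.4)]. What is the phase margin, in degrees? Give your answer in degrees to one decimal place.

Gain crossover: |G(jω)| = 1 at ω ≈ 0.104 rad/s.
∠G(j0.104) = −90° − arctan(0.104/4.96) − arctan(0.104/9.4) ≈ -91.83°
PM = 180° + (-91.83°) = 88.17°

88.2°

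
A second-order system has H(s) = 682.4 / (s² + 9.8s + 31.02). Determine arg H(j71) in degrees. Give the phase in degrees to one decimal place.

∠[(j71)² + 9.8(j71) + 31.02] = ∠[-5010 + j695.8] = 172.09°
∠H(j71) = −172.09° = -172.09°

-172.1°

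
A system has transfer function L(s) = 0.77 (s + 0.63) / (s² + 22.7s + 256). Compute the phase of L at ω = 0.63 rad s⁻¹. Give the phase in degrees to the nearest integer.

∠(j0.63 + 0.63) = arctan(0.63/0.63) = 45.00°
∠[(j0.63)² + 22.7(j0.63) + 256] = ∠[255.6 + j14.301] = 3.20°
∠L(j0.63) = 45.00° − 3.20° = 41.80°

42°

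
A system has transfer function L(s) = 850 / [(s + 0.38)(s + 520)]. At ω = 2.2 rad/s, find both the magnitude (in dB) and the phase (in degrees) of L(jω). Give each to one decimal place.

|L| = -2.7 dB, ∠L = -80.4 deg

|j2.2 + 0.38| = √(2.2² + 0.38²) = 2.233
|j2.2 + 520| = √(2.2² + 520²) = 520
|L(j2.2)| = 850 / (2.233 × 520) = 0.73216
20 log₁₀(0.73216) = -2.71 dB
∠(j2.2 + 0.38) = arctan(2.2/0.38) = 80.20°
∠(j2.2 + 520) = arctan(2.2/520) = 0.24°
∠L(j2.2) = − (80.20° + 0.24°) = -80.44°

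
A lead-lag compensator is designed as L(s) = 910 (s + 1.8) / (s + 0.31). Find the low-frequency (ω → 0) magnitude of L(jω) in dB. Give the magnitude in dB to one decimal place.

74.5 dB

L(0) = 910 × 1.8 / 0.31 = 5283.9
20 log₁₀(5283.9) = 74.46 dB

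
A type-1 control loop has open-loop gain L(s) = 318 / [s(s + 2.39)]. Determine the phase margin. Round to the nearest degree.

8°

Gain crossover: |L(jω)| = 1 at ω ≈ 17.8 rad/s.
∠L(j17.8) = −90° − arctan(17.8/2.39) ≈ -172.33°
PM = 180° + (-172.33°) = 7.67°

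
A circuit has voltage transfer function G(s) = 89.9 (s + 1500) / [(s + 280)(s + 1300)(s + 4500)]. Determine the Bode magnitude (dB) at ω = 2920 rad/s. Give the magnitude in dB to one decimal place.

-104.6 dB

|j2920 + 1500| = √(2920² + 1500²) = 3283
|j2920 + 280| = √(2920² + 280²) = 2933
|j2920 + 1300| = √(2920² + 1300²) = 3196
|j2920 + 4500| = √(2920² + 4500²) = 5364
|G(j2920)| = 89.9 × 3283 / (2933 × 3196 × 5364) = 5.8676e-06
20 log₁₀(5.8676e-06) = -104.63 dB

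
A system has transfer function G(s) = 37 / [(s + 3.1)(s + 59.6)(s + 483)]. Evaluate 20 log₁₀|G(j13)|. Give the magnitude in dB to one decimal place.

-80.5 dB

|j13 + 3.1| = √(13² + 3.1²) = 13.36
|j13 + 59.6| = √(13² + 59.6²) = 61
|j13 + 483| = √(13² + 483²) = 483.2
|G(j13)| = 37 / (13.36 × 61 × 483.2) = 9.393e-05
20 log₁₀(9.393e-05) = -80.54 dB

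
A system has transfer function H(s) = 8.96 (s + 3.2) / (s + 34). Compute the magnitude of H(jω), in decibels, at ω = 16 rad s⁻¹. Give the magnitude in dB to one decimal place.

|j16 + 3.2| = √(16² + 3.2²) = 16.32
|j16 + 34| = √(16² + 34²) = 37.58
|H(j16)| = 8.96 × 16.32 / 37.58 = 3.8907
20 log₁₀(3.8907) = 11.80 dB

11.8 dB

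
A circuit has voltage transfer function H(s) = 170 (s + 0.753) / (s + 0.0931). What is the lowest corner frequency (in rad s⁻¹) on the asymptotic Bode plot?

0.0931 rad s⁻¹

Break frequencies occur at each pole and zero magnitude: 0.0931 rad s⁻¹, 0.753 rad s⁻¹.
The lowest is 0.0931 rad s⁻¹.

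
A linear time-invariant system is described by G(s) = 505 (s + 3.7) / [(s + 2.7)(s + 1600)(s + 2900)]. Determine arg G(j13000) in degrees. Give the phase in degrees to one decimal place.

-160.4 deg

∠(j13000 + 3.7) = arctan(13000/3.7) = 89.98°
∠(j13000 + 2.7) = arctan(13000/2.7) = 89.99°
∠(j13000 + 1600) = arctan(13000/1600) = 82.98°
∠(j13000 + 2900) = arctan(13000/2900) = 77.42°
∠G(j13000) = 89.98° − (89.99° + 82.98° + 77.42°) = -160.41°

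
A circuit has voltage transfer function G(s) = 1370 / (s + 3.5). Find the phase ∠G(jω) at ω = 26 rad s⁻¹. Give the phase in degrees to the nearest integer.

∠(j26 + 3.5) = arctan(26/3.5) = 82.33°
∠G(j26) = −82.33° = -82.33°

-82°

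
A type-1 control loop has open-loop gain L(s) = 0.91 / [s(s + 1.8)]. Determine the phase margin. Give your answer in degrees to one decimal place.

Gain crossover: |L(jω)| = 1 at ω ≈ 0.488 rad/sec.
∠L(j0.488) = −90° − arctan(0.488/1.8) ≈ -105.17°
PM = 180° + (-105.17°) = 74.83°

74.8°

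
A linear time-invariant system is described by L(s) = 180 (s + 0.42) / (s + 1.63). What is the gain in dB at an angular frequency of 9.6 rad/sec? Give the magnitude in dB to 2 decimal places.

|j9.6 + 0.42| = √(9.6² + 0.42²) = 9.609
|j9.6 + 1.63| = √(9.6² + 1.63²) = 9.737
|L(j9.6)| = 180 × 9.609 / 9.737 = 177.63
20 log₁₀(177.63) = 44.990 dB

44.99 dB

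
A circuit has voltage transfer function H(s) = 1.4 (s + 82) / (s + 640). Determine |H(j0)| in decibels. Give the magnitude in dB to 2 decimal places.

-14.92 dB

H(0) = 1.4 × 82 / 640 = 0.17938
20 log₁₀(0.17938) = -14.925 dB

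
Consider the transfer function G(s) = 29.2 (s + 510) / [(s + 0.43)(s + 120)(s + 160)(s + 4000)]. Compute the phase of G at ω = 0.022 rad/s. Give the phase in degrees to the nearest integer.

-3°

∠(j0.022 + 510) = arctan(0.022/510) = 0.00°
∠(j0.022 + 0.43) = arctan(0.022/0.43) = 2.93°
∠(j0.022 + 120) = arctan(0.022/120) = 0.01°
∠(j0.022 + 160) = arctan(0.022/160) = 0.01°
∠(j0.022 + 4000) = arctan(0.022/4000) = 0.00°
∠G(j0.022) = 0.00° − (2.93° + 0.01° + 0.01° + 0.00°) = -2.95°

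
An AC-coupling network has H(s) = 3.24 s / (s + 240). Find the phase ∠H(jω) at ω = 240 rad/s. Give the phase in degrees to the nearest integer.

∠(j240) = 90.00°
∠(j240 + 240) = arctan(240/240) = 45.00°
∠H(j240) = 90.00° − 45.00° = 45.00°

45°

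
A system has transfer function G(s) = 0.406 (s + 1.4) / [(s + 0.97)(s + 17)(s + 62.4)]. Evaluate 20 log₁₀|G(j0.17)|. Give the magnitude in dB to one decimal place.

|j0.17 + 1.4| = √(0.17² + 1.4²) = 1.41
|j0.17 + 0.97| = √(0.17² + 0.97²) = 0.9848
|j0.17 + 17| = √(0.17² + 17²) = 17
|j0.17 + 62.4| = √(0.17² + 62.4²) = 62.4
|G(j0.17)| = 0.406 × 1.41 / (0.9848 × 17 × 62.4) = 0.00054807
20 log₁₀(0.00054807) = -65.22 dB

-65.2 dB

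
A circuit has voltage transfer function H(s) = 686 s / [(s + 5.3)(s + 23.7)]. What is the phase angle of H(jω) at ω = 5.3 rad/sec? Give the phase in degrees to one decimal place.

∠(j5.3) = 90.00°
∠(j5.3 + 5.3) = arctan(5.3/5.3) = 45.00°
∠(j5.3 + 23.7) = arctan(5.3/23.7) = 12.61°
∠H(j5.3) = 90.00° − (45.00° + 12.61°) = 32.39°

32.4 deg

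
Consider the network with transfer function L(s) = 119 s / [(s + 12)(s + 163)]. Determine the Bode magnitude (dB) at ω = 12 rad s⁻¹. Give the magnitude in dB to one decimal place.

-5.8 dB

|j12| = 12
|j12 + 12| = √(12² + 12²) = 16.97
|j12 + 163| = √(12² + 163²) = 163.4
|L(j12)| = 119 × 12 / (16.97 × 163.4) = 0.51484
20 log₁₀(0.51484) = -5.77 dB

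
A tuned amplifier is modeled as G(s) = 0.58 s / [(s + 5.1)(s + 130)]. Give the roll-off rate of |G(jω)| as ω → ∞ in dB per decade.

-20 dB/decade

With 1 zero and 2 poles, the high-frequency asymptotic slope is 20 × (1 − 2) = -20 dB/decade.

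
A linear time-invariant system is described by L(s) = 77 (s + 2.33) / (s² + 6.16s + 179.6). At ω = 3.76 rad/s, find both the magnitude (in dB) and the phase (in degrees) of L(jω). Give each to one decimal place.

|j3.76 + 2.33| = √(3.76² + 2.33²) = 4.423
|(j3.76)² + 6.16(j3.76) + 179.6| = |165.46 + j23.162| = 167.1
|L(j3.76)| = 77 × 4.423 / 167.1 = 2.0386
20 log₁₀(2.0386) = 6.19 dB
∠(j3.76 + 2.33) = arctan(3.76/2.33) = 58.21°
∠[(j3.76)² + 6.16(j3.76) + 179.6] = ∠[165.46 + j23.162] = 7.97°
∠L(j3.76) = 58.21° − 7.97° = 50.25°

|L| = 6.2 dB, ∠L = 50.2°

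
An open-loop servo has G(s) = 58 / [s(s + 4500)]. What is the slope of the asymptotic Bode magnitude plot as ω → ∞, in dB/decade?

With 0 zeros and 2 poles, the high-frequency asymptotic slope is 20 × (0 − 2) = -40 dB/decade.

-40 dB/decade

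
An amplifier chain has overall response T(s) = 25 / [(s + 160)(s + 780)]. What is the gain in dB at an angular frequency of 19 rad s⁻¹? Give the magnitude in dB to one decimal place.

-74.0 dB

|j19 + 160| = √(19² + 160²) = 161.1
|j19 + 780| = √(19² + 780²) = 780.2
|T(j19)| = 25 / (161.1 × 780.2) = 0.00019886
20 log₁₀(0.00019886) = -74.03 dB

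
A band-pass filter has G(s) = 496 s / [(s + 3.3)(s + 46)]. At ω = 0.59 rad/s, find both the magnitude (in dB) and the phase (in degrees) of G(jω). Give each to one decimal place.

|j0.59| = 0.59
|j0.59 + 3.3| = √(0.59² + 3.3²) = 3.352
|j0.59 + 46| = √(0.59² + 46²) = 46
|G(j0.59)| = 496 × 0.59 / (3.352 × 46) = 1.8976
20 log₁₀(1.8976) = 5.56 dB
∠(j0.59) = 90.00°
∠(j0.59 + 3.3) = arctan(0.59/3.3) = 10.14°
∠(j0.59 + 46) = arctan(0.59/46) = 0.73°
∠G(j0.59) = 90.00° − (10.14° + 0.73°) = 79.13°

|G| = 5.6 dB, ∠G = 79.1 deg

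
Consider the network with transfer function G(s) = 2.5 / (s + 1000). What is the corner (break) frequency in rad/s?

The single real pole at s = −1000 gives a corner at ω = 1000 rad/s.

1000 rad/s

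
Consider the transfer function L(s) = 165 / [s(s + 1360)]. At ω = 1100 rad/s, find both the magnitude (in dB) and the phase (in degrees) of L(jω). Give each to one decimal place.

|j1100 + 1360| = √(1100² + 1360²) = 1749
|j1100| = 1100
|L(j1100)| = 165 / (1749 × 1100) = 8.5755e-05
20 log₁₀(8.5755e-05) = -81.33 dB
∠(j1100 + 1360) = arctan(1100/1360) = 38.97°
∠(j1100) = 90.00°
∠L(j1100) = − (38.97° + 90.00°) = -128.97°

|L| = -81.3 dB, ∠L = -129.0°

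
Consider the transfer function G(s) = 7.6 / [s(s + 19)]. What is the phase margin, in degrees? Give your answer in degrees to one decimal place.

88.8°

Gain crossover: |G(jω)| = 1 at ω ≈ 0.4 rad s⁻¹.
∠G(j0.4) = −90° − arctan(0.4/19) ≈ -91.21°
PM = 180° + (-91.21°) = 88.79°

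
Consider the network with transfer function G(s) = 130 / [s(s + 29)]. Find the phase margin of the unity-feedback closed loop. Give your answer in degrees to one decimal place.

81.3°

Gain crossover: |G(jω)| = 1 at ω ≈ 4.43 rad/s.
∠G(j4.43) = −90° − arctan(4.43/29) ≈ -98.69°
PM = 180° + (-98.69°) = 81.31°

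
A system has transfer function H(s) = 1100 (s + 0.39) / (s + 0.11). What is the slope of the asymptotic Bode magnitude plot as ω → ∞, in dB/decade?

With 1 zero and 1 pole, the high-frequency asymptotic slope is 20 × (1 − 1) = 0 dB/decade.

0 dB/decade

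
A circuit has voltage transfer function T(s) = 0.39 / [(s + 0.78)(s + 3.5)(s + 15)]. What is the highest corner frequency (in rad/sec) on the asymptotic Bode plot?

15 rad/sec

Break frequencies occur at each pole and zero magnitude: 0.78 rad/sec, 3.5 rad/sec, 15 rad/sec.
The highest is 15 rad/sec.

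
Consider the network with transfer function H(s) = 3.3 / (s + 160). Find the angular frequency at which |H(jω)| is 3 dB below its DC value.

160 rad s⁻¹

For a single-pole low-pass, the −3 dB point is at the pole: ω = 160 rad s⁻¹.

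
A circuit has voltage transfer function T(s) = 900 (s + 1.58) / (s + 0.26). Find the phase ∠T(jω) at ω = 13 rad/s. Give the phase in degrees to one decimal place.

-5.8°

∠(j13 + 1.58) = arctan(13/1.58) = 83.07°
∠(j13 + 0.26) = arctan(13/0.26) = 88.85°
∠T(j13) = 83.07° − 88.85° = -5.78°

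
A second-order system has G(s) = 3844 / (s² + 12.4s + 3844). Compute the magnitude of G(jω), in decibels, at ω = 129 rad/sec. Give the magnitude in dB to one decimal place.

-10.5 dB

|(j129)² + 12.4(j129) + 3844| = |-12797 + j1599.6| = 1.29e+04
|G(j129)| = 3844 / 1.29e+04 = 0.29806
20 log₁₀(0.29806) = -10.51 dB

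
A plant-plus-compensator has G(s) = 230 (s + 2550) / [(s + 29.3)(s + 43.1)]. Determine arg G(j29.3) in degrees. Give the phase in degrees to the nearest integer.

∠(j29.3 + 2550) = arctan(29.3/2550) = 0.66°
∠(j29.3 + 29.3) = arctan(29.3/29.3) = 45.00°
∠(j29.3 + 43.1) = arctan(29.3/43.1) = 34.21°
∠G(j29.3) = 0.66° − (45.00° + 34.21°) = -78.55°

-79°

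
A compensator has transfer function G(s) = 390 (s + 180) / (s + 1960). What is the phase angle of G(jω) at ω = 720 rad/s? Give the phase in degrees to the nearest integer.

56°

∠(j720 + 180) = arctan(720/180) = 75.96°
∠(j720 + 1960) = arctan(720/1960) = 20.17°
∠G(j720) = 75.96° − 20.17° = 55.79°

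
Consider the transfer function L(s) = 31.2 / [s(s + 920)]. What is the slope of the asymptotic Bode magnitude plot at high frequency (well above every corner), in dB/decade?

-40 dB/decade

With 0 zeros and 2 poles, the high-frequency asymptotic slope is 20 × (0 − 2) = -40 dB/decade.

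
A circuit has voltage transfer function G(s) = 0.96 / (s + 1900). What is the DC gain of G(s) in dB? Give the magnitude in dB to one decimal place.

-65.9 dB

G(0) = 0.96 / 1900 = 0.00050526
20 log₁₀(0.00050526) = -65.93 dB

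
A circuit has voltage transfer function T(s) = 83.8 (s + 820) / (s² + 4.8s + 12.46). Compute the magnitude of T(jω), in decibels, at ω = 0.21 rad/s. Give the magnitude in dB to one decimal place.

74.8 dB

|j0.21 + 820| = √(0.21² + 820²) = 820
|(j0.21)² + 4.8(j0.21) + 12.46| = |12.416 + j1.008| = 12.46
|T(j0.21)| = 83.8 × 820 / 12.46 = 5516.4
20 log₁₀(5516.4) = 74.83 dB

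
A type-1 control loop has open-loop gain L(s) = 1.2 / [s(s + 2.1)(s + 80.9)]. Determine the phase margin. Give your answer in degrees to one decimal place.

89.8 deg

Gain crossover: |L(jω)| = 1 at ω ≈ 0.00706 rad/s.
∠L(j0.00706) = −90° − arctan(0.00706/2.1) − arctan(0.00706/80.9) ≈ -90.20°
PM = 180° + (-90.20°) = 89.80°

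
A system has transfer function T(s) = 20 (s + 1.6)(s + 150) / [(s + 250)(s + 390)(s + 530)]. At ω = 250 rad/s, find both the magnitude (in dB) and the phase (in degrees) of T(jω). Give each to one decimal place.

|T| = -36.4 dB, ∠T = 45.8°

|j250 + 1.6| = √(250² + 1.6²) = 250
|j250 + 150| = √(250² + 150²) = 291.5
|j250 + 250| = √(250² + 250²) = 353.6
|j250 + 390| = √(250² + 390²) = 463.2
|j250 + 530| = √(250² + 530²) = 586
|T(j250)| = 20 × 250 × 291.5 / (353.6 × 463.2 × 586) = 0.015189
20 log₁₀(0.015189) = -36.37 dB
∠(j250 + 1.6) = arctan(250/1.6) = 89.63°
∠(j250 + 150) = arctan(250/150) = 59.04°
∠(j250 + 250) = arctan(250/250) = 45.00°
∠(j250 + 390) = arctan(250/390) = 32.66°
∠(j250 + 530) = arctan(250/530) = 25.25°
∠T(j250) = 89.63° + 59.04° − (45.00° + 32.66° + 25.25°) = 45.76°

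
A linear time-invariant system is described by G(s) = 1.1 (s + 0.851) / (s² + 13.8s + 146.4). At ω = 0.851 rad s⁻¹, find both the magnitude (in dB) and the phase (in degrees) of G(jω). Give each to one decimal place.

|G| = -40.9 dB, ∠G = 40.4 deg

|j0.851 + 0.851| = √(0.851² + 0.851²) = 1.203
|(j0.851)² + 13.8(j0.851) + 146.4| = |145.68 + j11.744| = 146.1
|G(j0.851)| = 1.1 × 1.203 / 146.1 = 0.0090582
20 log₁₀(0.0090582) = -40.86 dB
∠(j0.851 + 0.851) = arctan(0.851/0.851) = 45.00°
∠[(j0.851)² + 13.8(j0.851) + 146.4] = ∠[145.68 + j11.744] = 4.61°
∠G(j0.851) = 45.00° − 4.61° = 40.39°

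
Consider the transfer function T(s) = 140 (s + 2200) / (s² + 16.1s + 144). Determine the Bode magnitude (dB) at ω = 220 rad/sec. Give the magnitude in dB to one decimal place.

16.1 dB

|j220 + 2200| = √(220² + 2200²) = 2211
|(j220)² + 16.1(j220) + 144| = |-48256 + j3542| = 4.839e+04
|T(j220)| = 140 × 2211 / 4.839e+04 = 6.3973
20 log₁₀(6.3973) = 16.12 dB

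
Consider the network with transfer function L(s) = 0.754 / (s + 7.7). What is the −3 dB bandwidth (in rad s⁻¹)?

7.7 rad s⁻¹

For a single-pole low-pass, the −3 dB point is at the pole: ω = 7.7 rad s⁻¹.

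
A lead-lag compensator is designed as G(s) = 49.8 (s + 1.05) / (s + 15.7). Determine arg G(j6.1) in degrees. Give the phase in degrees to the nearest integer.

59°

∠(j6.1 + 1.05) = arctan(6.1/1.05) = 80.23°
∠(j6.1 + 15.7) = arctan(6.1/15.7) = 21.23°
∠G(j6.1) = 80.23° − 21.23° = 59.00°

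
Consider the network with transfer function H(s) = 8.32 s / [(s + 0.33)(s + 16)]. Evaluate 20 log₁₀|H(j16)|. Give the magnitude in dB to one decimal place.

|j16| = 16
|j16 + 0.33| = √(16² + 0.33²) = 16
|j16 + 16| = √(16² + 16²) = 22.63
|H(j16)| = 8.32 × 16 / (16 × 22.63) = 0.36762
20 log₁₀(0.36762) = -8.69 dB

-8.7 dB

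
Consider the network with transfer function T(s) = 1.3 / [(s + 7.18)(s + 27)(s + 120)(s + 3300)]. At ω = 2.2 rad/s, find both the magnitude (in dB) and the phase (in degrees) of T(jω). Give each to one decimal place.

|T| = -155.8 dB, ∠T = -22.8°

|j2.2 + 7.18| = √(2.2² + 7.18²) = 7.509
|j2.2 + 27| = √(2.2² + 27²) = 27.09
|j2.2 + 120| = √(2.2² + 120²) = 120
|j2.2 + 3300| = √(2.2² + 3300²) = 3300
|T(j2.2)| = 1.3 / (7.509 × 27.09 × 120 × 3300) = 1.6135e-08
20 log₁₀(1.6135e-08) = -155.84 dB
∠(j2.2 + 7.18) = arctan(2.2/7.18) = 17.04°
∠(j2.2 + 27) = arctan(2.2/27) = 4.66°
∠(j2.2 + 120) = arctan(2.2/120) = 1.05°
∠(j2.2 + 3300) = arctan(2.2/3300) = 0.04°
∠T(j2.2) = − (17.04° + 4.66° + 1.05° + 0.04°) = -22.78°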